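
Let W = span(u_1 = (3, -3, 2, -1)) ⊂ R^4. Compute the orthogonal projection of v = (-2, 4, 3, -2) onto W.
proj_W(v) = (-30/23, 30/23, -20/23, 10/23)

Set up U = [u_1 | ... | u_1] ∈ R^(4×1). The projector onto W = col(U) is P = U (U^T U)^(-1) U^T.
Compute U^T U =
  [23],
and U^T v = (-10).
Solve U^T U · c = U^T v for the coefficients: c = (-10/23). The projection is proj_W(v) = U c.
Check: (v - proj_W(v)) · u_1 = 0  (should be 0).
Result: proj_W(v) = (-30/23, 30/23, -20/23, 10/23).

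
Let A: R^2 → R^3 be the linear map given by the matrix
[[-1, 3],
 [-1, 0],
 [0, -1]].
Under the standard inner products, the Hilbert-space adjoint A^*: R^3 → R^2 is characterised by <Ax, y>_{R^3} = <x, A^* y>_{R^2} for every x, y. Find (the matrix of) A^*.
A^* = A^T =
[[-1, -1, 0],
 [3, 0, -1]]

For real matrices with standard dot products, the defining identity <Ax, y> = <x, A^* y> gives (Ax)^T y = x^T (A^*) y, i.e. x^T A^T y = x^T (A^*) y. Since this holds for all x, y, we must have A^* = A^T. Therefore
A^* =
[[-1, -1, 0],
 [3, 0, -1]].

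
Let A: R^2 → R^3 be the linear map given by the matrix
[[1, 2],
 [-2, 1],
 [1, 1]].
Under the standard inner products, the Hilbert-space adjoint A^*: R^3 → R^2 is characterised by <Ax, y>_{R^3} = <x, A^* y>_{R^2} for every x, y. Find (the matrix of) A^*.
A^* = A^T =
[[1, -2, 1],
 [2, 1, 1]]

For real matrices with standard dot products, the defining identity <Ax, y> = <x, A^* y> gives (Ax)^T y = x^T (A^*) y, i.e. x^T A^T y = x^T (A^*) y. Since this holds for all x, y, we must have A^* = A^T. Therefore
A^* =
[[1, -2, 1],
 [2, 1, 1]].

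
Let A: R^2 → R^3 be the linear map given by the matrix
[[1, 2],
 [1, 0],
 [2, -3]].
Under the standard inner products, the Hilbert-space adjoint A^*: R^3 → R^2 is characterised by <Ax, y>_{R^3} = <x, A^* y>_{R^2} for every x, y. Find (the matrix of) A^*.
A^* = A^T =
[[1, 1, 2],
 [2, 0, -3]]

For real matrices with standard dot products, the defining identity <Ax, y> = <x, A^* y> gives (Ax)^T y = x^T (A^*) y, i.e. x^T A^T y = x^T (A^*) y. Since this holds for all x, y, we must have A^* = A^T. Therefore
A^* =
[[1, 1, 2],
 [2, 0, -3]].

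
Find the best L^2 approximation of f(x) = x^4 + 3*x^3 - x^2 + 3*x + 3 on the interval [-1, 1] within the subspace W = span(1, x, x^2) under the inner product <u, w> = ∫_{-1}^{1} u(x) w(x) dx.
g(x) = -x^2/7 + 24*x/5 + 102/35

The best approximation g ∈ W is the orthogonal projection of f onto W. Writing g = a_0 + a_1 x + a_2 x^2, the coefficients solve the normal equations G · a = b where
  G_{ij} = <φ_i, φ_j> and b_i = <f, φ_i>, with φ_0 = 1, φ_1 = x, φ_2 = x^2.
G =
  [2, 0, 2/3]
  [0, 2/3, 0]
  [2/3, 0, 2/5],
b = (86/15, 16/5, 66/35).
Solving gives a_0 = 102/35, a_1 = 24/5, a_2 = -1/7, so
  g(x) = -x^2/7 + 24*x/5 + 102/35.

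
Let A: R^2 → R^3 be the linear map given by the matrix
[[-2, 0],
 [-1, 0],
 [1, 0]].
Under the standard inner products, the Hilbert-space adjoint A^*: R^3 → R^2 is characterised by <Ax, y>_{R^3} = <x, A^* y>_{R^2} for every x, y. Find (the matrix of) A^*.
A^* = A^T =
[[-2, -1, 1],
 [0, 0, 0]]

For real matrices with standard dot products, the defining identity <Ax, y> = <x, A^* y> gives (Ax)^T y = x^T (A^*) y, i.e. x^T A^T y = x^T (A^*) y. Since this holds for all x, y, we must have A^* = A^T. Therefore
A^* =
[[-2, -1, 1],
 [0, 0, 0]].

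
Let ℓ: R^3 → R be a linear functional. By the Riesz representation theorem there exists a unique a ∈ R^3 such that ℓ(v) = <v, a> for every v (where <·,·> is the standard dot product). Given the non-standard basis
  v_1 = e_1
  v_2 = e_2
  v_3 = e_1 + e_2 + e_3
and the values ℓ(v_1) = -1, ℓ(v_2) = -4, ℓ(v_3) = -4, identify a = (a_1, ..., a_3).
a = (-1, -4, 1)

Write a = (a_1, ..., a_3) in the standard basis. For each basis vector v_i, ℓ(v_i) = <v_i, a> is a linear equation in the a_j's. Collect the n equations into a matrix system V a = ℓ, where row i of V is v_i (expressed in the standard basis). Since V is invertible (lower-triangular with 1s on the diagonal, up to permutation), solve by back-substitution:
  V =
[[1, 0, 0],
 [0, 1, 0],
 [1, 1, 1]]
  V a = (-1, -4, -4)
Solving gives a = (-1, -4, 1).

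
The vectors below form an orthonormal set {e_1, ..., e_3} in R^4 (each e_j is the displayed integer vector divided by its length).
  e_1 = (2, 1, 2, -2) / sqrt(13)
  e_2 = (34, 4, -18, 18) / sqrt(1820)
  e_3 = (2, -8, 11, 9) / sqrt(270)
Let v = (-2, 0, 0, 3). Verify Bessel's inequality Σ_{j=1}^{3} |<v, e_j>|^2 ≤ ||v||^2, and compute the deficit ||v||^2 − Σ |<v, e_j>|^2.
Σ |<v, e_j>|^2 = 527/54; ||v||^2 = 13; deficit = 175/54

Write each e_j = u_j / sqrt(<u_j, u_j>) where u_j is the displayed integer vector. Then <v, e_j> = <v, u_j> / sqrt(<u_j, u_j>), so |<v, e_j>|^2 = <v, u_j>^2 / <u_j, u_j>.
Coefficients: <v, e_1> = -10/sqrt(13), <v, e_2> = -14/sqrt(1820), <v, e_3> = 23/sqrt(270).
Square and sum: Σ |<v, e_j>|^2 = 527/54.
Compute ||v||^2 = v·v = 13.
Deficit = 13 − 527/54 = 175/54 ≥ 0, confirming Bessel's inequality. (The deficit equals ||v − Σ <v,e_j> e_j||^2, the squared distance from v to span{e_j}.)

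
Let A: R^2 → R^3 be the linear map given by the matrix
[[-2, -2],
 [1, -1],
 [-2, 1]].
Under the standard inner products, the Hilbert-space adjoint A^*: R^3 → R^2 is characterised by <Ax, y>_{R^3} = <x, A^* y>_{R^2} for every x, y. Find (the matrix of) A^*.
A^* = A^T =
[[-2, 1, -2],
 [-2, -1, 1]]

For real matrices with standard dot products, the defining identity <Ax, y> = <x, A^* y> gives (Ax)^T y = x^T (A^*) y, i.e. x^T A^T y = x^T (A^*) y. Since this holds for all x, y, we must have A^* = A^T. Therefore
A^* =
[[-2, 1, -2],
 [-2, -1, 1]].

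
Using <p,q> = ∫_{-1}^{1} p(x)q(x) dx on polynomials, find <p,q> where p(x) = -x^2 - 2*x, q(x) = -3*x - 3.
<p,q> = 6

Expand the product: p(x)·q(x) = 3*x^3 + 9*x^2 + 6*x.
∫_{-1}^{1} of each monomial x^k gives [2/(k+1) if k even, 0 if k odd]. Integrating term-by-term (or equivalently evaluating the antiderivative F(x) = 3*x^4/4 + 3*x^3 + 3*x^2 at the endpoints):
  F(1) − F(−1) = 27/4 − (3/4) = 6.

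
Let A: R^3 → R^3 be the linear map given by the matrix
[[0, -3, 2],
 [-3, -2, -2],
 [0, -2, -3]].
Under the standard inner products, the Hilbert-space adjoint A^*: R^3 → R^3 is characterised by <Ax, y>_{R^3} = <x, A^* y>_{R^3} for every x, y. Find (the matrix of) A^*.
A^* = A^T =
[[0, -3, 0],
 [-3, -2, -2],
 [2, -2, -3]]

For real matrices with standard dot products, the defining identity <Ax, y> = <x, A^* y> gives (Ax)^T y = x^T (A^*) y, i.e. x^T A^T y = x^T (A^*) y. Since this holds for all x, y, we must have A^* = A^T. Therefore
A^* =
[[0, -3, 0],
 [-3, -2, -2],
 [2, -2, -3]].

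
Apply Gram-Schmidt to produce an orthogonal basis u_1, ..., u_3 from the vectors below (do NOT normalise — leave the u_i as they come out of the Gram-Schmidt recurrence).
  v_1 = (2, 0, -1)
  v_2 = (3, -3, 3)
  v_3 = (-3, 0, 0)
Orthogonal basis:
  u_1 = (2, 0, -1)
  u_2 = (9/5, -3, 18/5)
  u_3 = (-3/14, -9/14, -3/7)

Apply the Gram-Schmidt recurrence
  u_1 = v_1
  u_i = v_i − Σ_{j<i} ((v_i · u_j) / (u_j · u_j)) · u_j.

Step by step this gives:
  u_1 = (2, 0, -1)
  u_2 = (9/5, -3, 18/5)
  u_3 = (-3/14, -9/14, -3/7)

Orthogonality check:
  u_2 · u_1 = 0 (should be 0)
  u_3 · u_1 = 0 (should be 0)
  u_3 · u_2 = 0 (should be 0)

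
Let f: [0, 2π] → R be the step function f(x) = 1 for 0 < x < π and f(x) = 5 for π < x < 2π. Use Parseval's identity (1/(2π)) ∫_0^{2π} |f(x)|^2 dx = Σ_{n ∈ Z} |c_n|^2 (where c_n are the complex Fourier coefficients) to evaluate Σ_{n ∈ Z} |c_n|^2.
Σ |c_n|^2 = 13

Parseval equates the L^2 energy of f (normalised by 1/(2π)) with the ℓ^2 sum of its Fourier coefficients: (1/(2π)) ∫_0^{2π} |f|^2 = Σ |c_n|^2.
Compute the left side: (1/(2π)) [∫_0^π 1^2 dx + ∫_π^{2π} 5^2 dx] = (1/(2π)) · (1π + 25π) = (1 + 25)/2 = 13.
So Σ_{n ∈ Z} |c_n|^2 = 13.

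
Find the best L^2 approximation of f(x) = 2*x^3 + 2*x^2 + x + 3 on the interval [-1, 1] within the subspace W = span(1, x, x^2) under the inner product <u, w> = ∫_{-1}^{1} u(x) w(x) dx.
g(x) = 2*x^2 + 11*x/5 + 3

The best approximation g ∈ W is the orthogonal projection of f onto W. Writing g = a_0 + a_1 x + a_2 x^2, the coefficients solve the normal equations G · a = b where
  G_{ij} = <φ_i, φ_j> and b_i = <f, φ_i>, with φ_0 = 1, φ_1 = x, φ_2 = x^2.
G =
  [2, 0, 2/3]
  [0, 2/3, 0]
  [2/3, 0, 2/5],
b = (22/3, 22/15, 14/5).
Solving gives a_0 = 3, a_1 = 11/5, a_2 = 2, so
  g(x) = 2*x^2 + 11*x/5 + 3.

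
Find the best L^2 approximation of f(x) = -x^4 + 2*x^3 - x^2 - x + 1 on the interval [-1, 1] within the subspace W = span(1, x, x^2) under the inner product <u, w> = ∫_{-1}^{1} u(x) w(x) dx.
g(x) = -13*x^2/7 + x/5 + 38/35

The best approximation g ∈ W is the orthogonal projection of f onto W. Writing g = a_0 + a_1 x + a_2 x^2, the coefficients solve the normal equations G · a = b where
  G_{ij} = <φ_i, φ_j> and b_i = <f, φ_i>, with φ_0 = 1, φ_1 = x, φ_2 = x^2.
G =
  [2, 0, 2/3]
  [0, 2/3, 0]
  [2/3, 0, 2/5],
b = (14/15, 2/15, -2/105).
Solving gives a_0 = 38/35, a_1 = 1/5, a_2 = -13/7, so
  g(x) = -13*x^2/7 + x/5 + 38/35.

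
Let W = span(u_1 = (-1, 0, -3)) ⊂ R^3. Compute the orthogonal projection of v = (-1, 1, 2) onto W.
proj_W(v) = (1/2, 0, 3/2)

Set up U = [u_1 | ... | u_1] ∈ R^(3×1). The projector onto W = col(U) is P = U (U^T U)^(-1) U^T.
Compute U^T U =
  [10],
and U^T v = (-5).
Solve U^T U · c = U^T v for the coefficients: c = (-1/2). The projection is proj_W(v) = U c.
Check: (v - proj_W(v)) · u_1 = 0  (should be 0).
Result: proj_W(v) = (1/2, 0, 3/2).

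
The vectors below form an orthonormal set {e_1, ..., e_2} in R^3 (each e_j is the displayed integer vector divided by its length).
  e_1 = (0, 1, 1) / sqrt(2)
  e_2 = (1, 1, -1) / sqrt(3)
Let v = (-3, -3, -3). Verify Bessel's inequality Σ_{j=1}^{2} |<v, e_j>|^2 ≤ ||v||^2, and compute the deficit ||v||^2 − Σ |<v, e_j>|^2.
Σ |<v, e_j>|^2 = 21; ||v||^2 = 27; deficit = 6

Write each e_j = u_j / sqrt(<u_j, u_j>) where u_j is the displayed integer vector. Then <v, e_j> = <v, u_j> / sqrt(<u_j, u_j>), so |<v, e_j>|^2 = <v, u_j>^2 / <u_j, u_j>.
Coefficients: <v, e_1> = -6/sqrt(2), <v, e_2> = -3/sqrt(3).
Square and sum: Σ |<v, e_j>|^2 = 21.
Compute ||v||^2 = v·v = 27.
Deficit = 27 − 21 = 6 ≥ 0, confirming Bessel's inequality. (The deficit equals ||v − Σ <v,e_j> e_j||^2, the squared distance from v to span{e_j}.)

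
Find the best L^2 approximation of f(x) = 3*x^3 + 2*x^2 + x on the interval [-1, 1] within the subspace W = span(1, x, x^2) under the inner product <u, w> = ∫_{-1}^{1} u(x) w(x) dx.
g(x) = 2*x^2 + 14*x/5

The best approximation g ∈ W is the orthogonal projection of f onto W. Writing g = a_0 + a_1 x + a_2 x^2, the coefficients solve the normal equations G · a = b where
  G_{ij} = <φ_i, φ_j> and b_i = <f, φ_i>, with φ_0 = 1, φ_1 = x, φ_2 = x^2.
G =
  [2, 0, 2/3]
  [0, 2/3, 0]
  [2/3, 0, 2/5],
b = (4/3, 28/15, 4/5).
Solving gives a_0 = 0, a_1 = 14/5, a_2 = 2, so
  g(x) = 2*x^2 + 14*x/5.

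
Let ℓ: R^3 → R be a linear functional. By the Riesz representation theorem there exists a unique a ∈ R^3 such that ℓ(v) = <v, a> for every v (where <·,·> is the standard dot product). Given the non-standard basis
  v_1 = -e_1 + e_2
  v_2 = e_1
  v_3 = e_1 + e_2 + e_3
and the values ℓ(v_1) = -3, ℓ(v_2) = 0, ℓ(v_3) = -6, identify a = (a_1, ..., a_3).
a = (0, -3, -3)

Write a = (a_1, ..., a_3) in the standard basis. For each basis vector v_i, ℓ(v_i) = <v_i, a> is a linear equation in the a_j's. Collect the n equations into a matrix system V a = ℓ, where row i of V is v_i (expressed in the standard basis). Since V is invertible (lower-triangular with 1s on the diagonal, up to permutation), solve by back-substitution:
  V =
[[-1, 1, 0],
 [1, 0, 0],
 [1, 1, 1]]
  V a = (-3, 0, -6)
Solving gives a = (0, -3, -3).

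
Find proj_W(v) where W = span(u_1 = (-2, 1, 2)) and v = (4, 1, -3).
proj_W(v) = (26/9, -13/9, -26/9)

Set up U = [u_1 | ... | u_1] ∈ R^(3×1). The projector onto W = col(U) is P = U (U^T U)^(-1) U^T.
Compute U^T U =
  [9],
and U^T v = (-13).
Solve U^T U · c = U^T v for the coefficients: c = (-13/9). The projection is proj_W(v) = U c.
Check: (v - proj_W(v)) · u_1 = 0  (should be 0).
Result: proj_W(v) = (26/9, -13/9, -26/9).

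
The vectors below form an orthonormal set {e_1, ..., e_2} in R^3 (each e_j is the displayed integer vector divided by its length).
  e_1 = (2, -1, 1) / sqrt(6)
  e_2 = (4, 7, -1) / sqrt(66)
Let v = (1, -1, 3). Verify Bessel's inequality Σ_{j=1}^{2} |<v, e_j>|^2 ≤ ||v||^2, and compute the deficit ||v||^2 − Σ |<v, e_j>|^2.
Σ |<v, e_j>|^2 = 72/11; ||v||^2 = 11; deficit = 49/11

Write each e_j = u_j / sqrt(<u_j, u_j>) where u_j is the displayed integer vector. Then <v, e_j> = <v, u_j> / sqrt(<u_j, u_j>), so |<v, e_j>|^2 = <v, u_j>^2 / <u_j, u_j>.
Coefficients: <v, e_1> = 6/sqrt(6), <v, e_2> = -6/sqrt(66).
Square and sum: Σ |<v, e_j>|^2 = 72/11.
Compute ||v||^2 = v·v = 11.
Deficit = 11 − 72/11 = 49/11 ≥ 0, confirming Bessel's inequality. (The deficit equals ||v − Σ <v,e_j> e_j||^2, the squared distance from v to span{e_j}.)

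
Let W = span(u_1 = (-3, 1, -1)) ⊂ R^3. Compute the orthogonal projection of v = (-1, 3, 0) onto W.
proj_W(v) = (-18/11, 6/11, -6/11)

Set up U = [u_1 | ... | u_1] ∈ R^(3×1). The projector onto W = col(U) is P = U (U^T U)^(-1) U^T.
Compute U^T U =
  [11],
and U^T v = (6).
Solve U^T U · c = U^T v for the coefficients: c = (6/11). The projection is proj_W(v) = U c.
Check: (v - proj_W(v)) · u_1 = 0  (should be 0).
Result: proj_W(v) = (-18/11, 6/11, -6/11).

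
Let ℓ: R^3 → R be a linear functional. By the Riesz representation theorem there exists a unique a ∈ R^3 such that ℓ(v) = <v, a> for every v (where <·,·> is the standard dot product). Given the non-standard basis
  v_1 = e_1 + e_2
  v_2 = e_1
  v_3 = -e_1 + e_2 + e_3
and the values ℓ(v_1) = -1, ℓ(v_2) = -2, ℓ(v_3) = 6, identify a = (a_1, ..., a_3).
a = (-2, 1, 3)

Write a = (a_1, ..., a_3) in the standard basis. For each basis vector v_i, ℓ(v_i) = <v_i, a> is a linear equation in the a_j's. Collect the n equations into a matrix system V a = ℓ, where row i of V is v_i (expressed in the standard basis). Since V is invertible (lower-triangular with 1s on the diagonal, up to permutation), solve by back-substitution:
  V =
[[1, 1, 0],
 [1, 0, 0],
 [-1, 1, 1]]
  V a = (-1, -2, 6)
Solving gives a = (-2, 1, 3).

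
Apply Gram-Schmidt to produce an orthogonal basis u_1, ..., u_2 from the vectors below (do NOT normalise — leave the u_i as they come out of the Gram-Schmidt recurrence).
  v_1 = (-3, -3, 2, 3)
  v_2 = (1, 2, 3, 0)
Orthogonal basis:
  u_1 = (-3, -3, 2, 3)
  u_2 = (22/31, 53/31, 99/31, 9/31)

Apply the Gram-Schmidt recurrence
  u_1 = v_1
  u_i = v_i − Σ_{j<i} ((v_i · u_j) / (u_j · u_j)) · u_j.

Step by step this gives:
  u_1 = (-3, -3, 2, 3)
  u_2 = (22/31, 53/31, 99/31, 9/31)

Orthogonality check:
  u_2 · u_1 = 0 (should be 0)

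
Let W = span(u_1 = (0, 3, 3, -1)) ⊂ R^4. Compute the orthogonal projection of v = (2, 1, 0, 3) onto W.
proj_W(v) = (0, 0, 0, 0)

Set up U = [u_1 | ... | u_1] ∈ R^(4×1). The projector onto W = col(U) is P = U (U^T U)^(-1) U^T.
Compute U^T U =
  [19],
and U^T v = (0).
Solve U^T U · c = U^T v for the coefficients: c = (0). The projection is proj_W(v) = U c.
Check: (v - proj_W(v)) · u_1 = 0  (should be 0).
Result: proj_W(v) = (0, 0, 0, 0).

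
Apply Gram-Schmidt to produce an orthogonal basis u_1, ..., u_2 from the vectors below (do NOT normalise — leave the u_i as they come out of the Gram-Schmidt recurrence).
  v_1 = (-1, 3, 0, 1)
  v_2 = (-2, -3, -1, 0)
Orthogonal basis:
  u_1 = (-1, 3, 0, 1)
  u_2 = (-29/11, -12/11, -1, 7/11)

Apply the Gram-Schmidt recurrence
  u_1 = v_1
  u_i = v_i − Σ_{j<i} ((v_i · u_j) / (u_j · u_j)) · u_j.

Step by step this gives:
  u_1 = (-1, 3, 0, 1)
  u_2 = (-29/11, -12/11, -1, 7/11)

Orthogonality check:
  u_2 · u_1 = 0 (should be 0)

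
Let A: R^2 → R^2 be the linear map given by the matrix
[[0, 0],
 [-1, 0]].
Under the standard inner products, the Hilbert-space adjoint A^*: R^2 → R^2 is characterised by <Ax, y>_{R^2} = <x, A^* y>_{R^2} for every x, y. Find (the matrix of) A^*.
A^* = A^T =
[[0, -1],
 [0, 0]]

For real matrices with standard dot products, the defining identity <Ax, y> = <x, A^* y> gives (Ax)^T y = x^T (A^*) y, i.e. x^T A^T y = x^T (A^*) y. Since this holds for all x, y, we must have A^* = A^T. Therefore
A^* =
[[0, -1],
 [0, 0]].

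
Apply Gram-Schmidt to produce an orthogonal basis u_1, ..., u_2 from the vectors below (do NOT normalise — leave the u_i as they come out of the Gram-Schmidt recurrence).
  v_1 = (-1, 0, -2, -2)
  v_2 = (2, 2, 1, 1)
Orthogonal basis:
  u_1 = (-1, 0, -2, -2)
  u_2 = (4/3, 2, -1/3, -1/3)

Apply the Gram-Schmidt recurrence
  u_1 = v_1
  u_i = v_i − Σ_{j<i} ((v_i · u_j) / (u_j · u_j)) · u_j.

Step by step this gives:
  u_1 = (-1, 0, -2, -2)
  u_2 = (4/3, 2, -1/3, -1/3)

Orthogonality check:
  u_2 · u_1 = 0 (should be 0)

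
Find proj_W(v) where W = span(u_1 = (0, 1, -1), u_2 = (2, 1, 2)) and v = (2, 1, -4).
proj_W(v) = (-2/17, 41/17, -44/17)

Set up U = [u_1 | ... | u_2] ∈ R^(3×2). The projector onto W = col(U) is P = U (U^T U)^(-1) U^T.
Compute U^T U =
  [2, -1]
  [-1, 9],
and U^T v = (5, -3).
Solve U^T U · c = U^T v for the coefficients: c = (42/17, -1/17). The projection is proj_W(v) = U c.
Check: (v - proj_W(v)) · u_1 = 0  (should be 0).
Check: (v - proj_W(v)) · u_2 = 0  (should be 0).
Result: proj_W(v) = (-2/17, 41/17, -44/17).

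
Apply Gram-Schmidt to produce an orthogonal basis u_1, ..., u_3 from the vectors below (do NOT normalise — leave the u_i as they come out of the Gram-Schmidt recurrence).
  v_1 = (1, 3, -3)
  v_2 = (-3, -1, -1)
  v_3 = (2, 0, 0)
Orthogonal basis:
  u_1 = (1, 3, -3)
  u_2 = (-54/19, -10/19, -28/19)
  u_3 = (9/25, -3/5, -12/25)

Apply the Gram-Schmidt recurrence
  u_1 = v_1
  u_i = v_i − Σ_{j<i} ((v_i · u_j) / (u_j · u_j)) · u_j.

Step by step this gives:
  u_1 = (1, 3, -3)
  u_2 = (-54/19, -10/19, -28/19)
  u_3 = (9/25, -3/5, -12/25)

Orthogonality check:
  u_2 · u_1 = 0 (should be 0)
  u_3 · u_1 = 0 (should be 0)
  u_3 · u_2 = 0 (should be 0)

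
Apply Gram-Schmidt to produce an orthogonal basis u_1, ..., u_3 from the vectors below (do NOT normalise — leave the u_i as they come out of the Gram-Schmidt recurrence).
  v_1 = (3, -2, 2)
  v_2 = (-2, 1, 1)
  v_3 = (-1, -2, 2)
Orthogonal basis:
  u_1 = (3, -2, 2)
  u_2 = (-16/17, 5/17, 29/17)
  u_3 = (-32/33, -56/33, -8/33)

Apply the Gram-Schmidt recurrence
  u_1 = v_1
  u_i = v_i − Σ_{j<i} ((v_i · u_j) / (u_j · u_j)) · u_j.

Step by step this gives:
  u_1 = (3, -2, 2)
  u_2 = (-16/17, 5/17, 29/17)
  u_3 = (-32/33, -56/33, -8/33)

Orthogonality check:
  u_2 · u_1 = 0 (should be 0)
  u_3 · u_1 = 0 (should be 0)
  u_3 · u_2 = 0 (should be 0)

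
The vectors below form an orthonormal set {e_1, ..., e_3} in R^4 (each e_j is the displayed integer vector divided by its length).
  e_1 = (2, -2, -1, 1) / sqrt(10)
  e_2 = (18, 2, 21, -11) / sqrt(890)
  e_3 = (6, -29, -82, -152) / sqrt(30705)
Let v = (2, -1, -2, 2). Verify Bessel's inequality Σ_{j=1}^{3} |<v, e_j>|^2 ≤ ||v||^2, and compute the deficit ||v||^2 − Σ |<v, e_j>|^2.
Σ |<v, e_j>|^2 = 1303/115; ||v||^2 = 13; deficit = 192/115

Write each e_j = u_j / sqrt(<u_j, u_j>) where u_j is the displayed integer vector. Then <v, e_j> = <v, u_j> / sqrt(<u_j, u_j>), so |<v, e_j>|^2 = <v, u_j>^2 / <u_j, u_j>.
Coefficients: <v, e_1> = 10/sqrt(10), <v, e_2> = -30/sqrt(890), <v, e_3> = -99/sqrt(30705).
Square and sum: Σ |<v, e_j>|^2 = 1303/115.
Compute ||v||^2 = v·v = 13.
Deficit = 13 − 1303/115 = 192/115 ≥ 0, confirming Bessel's inequality. (The deficit equals ||v − Σ <v,e_j> e_j||^2, the squared distance from v to span{e_j}.)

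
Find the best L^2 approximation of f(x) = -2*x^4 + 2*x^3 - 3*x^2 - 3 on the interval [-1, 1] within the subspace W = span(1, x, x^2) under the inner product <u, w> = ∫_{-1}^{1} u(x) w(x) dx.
g(x) = -33*x^2/7 + 6*x/5 - 99/35

The best approximation g ∈ W is the orthogonal projection of f onto W. Writing g = a_0 + a_1 x + a_2 x^2, the coefficients solve the normal equations G · a = b where
  G_{ij} = <φ_i, φ_j> and b_i = <f, φ_i>, with φ_0 = 1, φ_1 = x, φ_2 = x^2.
G =
  [2, 0, 2/3]
  [0, 2/3, 0]
  [2/3, 0, 2/5],
b = (-44/5, 4/5, -132/35).
Solving gives a_0 = -99/35, a_1 = 6/5, a_2 = -33/7, so
  g(x) = -33*x^2/7 + 6*x/5 - 99/35.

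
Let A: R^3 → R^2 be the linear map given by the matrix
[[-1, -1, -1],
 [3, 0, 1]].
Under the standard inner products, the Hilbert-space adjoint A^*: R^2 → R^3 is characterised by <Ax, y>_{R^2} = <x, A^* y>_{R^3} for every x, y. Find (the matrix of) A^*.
A^* = A^T =
[[-1, 3],
 [-1, 0],
 [-1, 1]]

For real matrices with standard dot products, the defining identity <Ax, y> = <x, A^* y> gives (Ax)^T y = x^T (A^*) y, i.e. x^T A^T y = x^T (A^*) y. Since this holds for all x, y, we must have A^* = A^T. Therefore
A^* =
[[-1, 3],
 [-1, 0],
 [-1, 1]].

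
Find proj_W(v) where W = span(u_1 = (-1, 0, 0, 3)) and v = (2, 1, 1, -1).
proj_W(v) = (1/2, 0, 0, -3/2)

Set up U = [u_1 | ... | u_1] ∈ R^(4×1). The projector onto W = col(U) is P = U (U^T U)^(-1) U^T.
Compute U^T U =
  [10],
and U^T v = (-5).
Solve U^T U · c = U^T v for the coefficients: c = (-1/2). The projection is proj_W(v) = U c.
Check: (v - proj_W(v)) · u_1 = 0  (should be 0).
Result: proj_W(v) = (1/2, 0, 0, -3/2).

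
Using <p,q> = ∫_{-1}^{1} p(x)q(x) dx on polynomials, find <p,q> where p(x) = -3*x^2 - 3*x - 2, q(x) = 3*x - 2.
<p,q> = 6

Expand the product: p(x)·q(x) = -9*x^3 - 3*x^2 + 4.
∫_{-1}^{1} of each monomial x^k gives [2/(k+1) if k even, 0 if k odd]. Integrating term-by-term (or equivalently evaluating the antiderivative F(x) = -9*x^4/4 - x^3 + 4*x at the endpoints):
  F(1) − F(−1) = 3/4 − (-21/4) = 6.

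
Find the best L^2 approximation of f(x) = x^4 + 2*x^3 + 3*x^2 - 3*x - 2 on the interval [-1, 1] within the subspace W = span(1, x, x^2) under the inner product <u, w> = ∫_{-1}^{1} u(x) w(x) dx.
g(x) = 27*x^2/7 - 9*x/5 - 73/35

The best approximation g ∈ W is the orthogonal projection of f onto W. Writing g = a_0 + a_1 x + a_2 x^2, the coefficients solve the normal equations G · a = b where
  G_{ij} = <φ_i, φ_j> and b_i = <f, φ_i>, with φ_0 = 1, φ_1 = x, φ_2 = x^2.
G =
  [2, 0, 2/3]
  [0, 2/3, 0]
  [2/3, 0, 2/5],
b = (-8/5, -6/5, 16/105).
Solving gives a_0 = -73/35, a_1 = -9/5, a_2 = 27/7, so
  g(x) = 27*x^2/7 - 9*x/5 - 73/35.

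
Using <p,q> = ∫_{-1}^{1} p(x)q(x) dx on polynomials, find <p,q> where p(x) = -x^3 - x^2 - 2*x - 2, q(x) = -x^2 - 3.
<p,q> = 236/15

Expand the product: p(x)·q(x) = x^5 + x^4 + 5*x^3 + 5*x^2 + 6*x + 6.
∫_{-1}^{1} of each monomial x^k gives [2/(k+1) if k even, 0 if k odd]. Integrating term-by-term (or equivalently evaluating the antiderivative F(x) = x^6/6 + x^5/5 + 5*x^4/4 + 5*x^3/3 + 3*x^2 + 6*x at the endpoints):
  F(1) − F(−1) = 737/60 − (-69/20) = 236/15.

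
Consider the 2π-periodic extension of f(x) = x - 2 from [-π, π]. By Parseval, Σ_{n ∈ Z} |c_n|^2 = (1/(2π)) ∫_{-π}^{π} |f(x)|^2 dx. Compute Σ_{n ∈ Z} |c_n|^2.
Σ |c_n|^2 = π^2/3 + 4

Expand and integrate term by term over [-π, π]:
  ∫ (x)^2 dx = 1·(2π^3/3); ∫ 2·1·(-2)·x dx = 0 (odd integrand); ∫ (-2)^2 dx = 4·2π.
So (1/(2π)) ∫_{-π}^{π} (x - 2)^2 dx = 1π^2/3 + 4 = π^2/3 + 4.
Parseval ⇒ Σ |c_n|^2 = π^2/3 + 4.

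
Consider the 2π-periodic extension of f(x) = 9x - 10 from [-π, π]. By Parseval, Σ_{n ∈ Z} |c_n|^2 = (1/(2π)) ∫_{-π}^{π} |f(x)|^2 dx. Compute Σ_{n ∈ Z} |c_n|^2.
Σ |c_n|^2 = 27π^2 + 100

Expand and integrate term by term over [-π, π]:
  ∫ (9x)^2 dx = 81·(2π^3/3); ∫ 2·9·(-10)·x dx = 0 (odd integrand); ∫ (-10)^2 dx = 100·2π.
So (1/(2π)) ∫_{-π}^{π} (9x - 10)^2 dx = 81π^2/3 + 100 = 27π^2 + 100.
Parseval ⇒ Σ |c_n|^2 = 27π^2 + 100.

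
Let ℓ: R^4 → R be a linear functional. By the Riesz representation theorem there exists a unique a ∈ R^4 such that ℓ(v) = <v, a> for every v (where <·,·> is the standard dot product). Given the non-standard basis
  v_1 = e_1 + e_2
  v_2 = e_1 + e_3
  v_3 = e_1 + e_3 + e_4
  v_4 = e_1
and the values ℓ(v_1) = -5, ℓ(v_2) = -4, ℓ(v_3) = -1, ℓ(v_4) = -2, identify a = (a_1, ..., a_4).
a = (-2, -3, -2, 3)

Write a = (a_1, ..., a_4) in the standard basis. For each basis vector v_i, ℓ(v_i) = <v_i, a> is a linear equation in the a_j's. Collect the n equations into a matrix system V a = ℓ, where row i of V is v_i (expressed in the standard basis). Since V is invertible (lower-triangular with 1s on the diagonal, up to permutation), solve by back-substitution:
  V =
[[1, 1, 0, 0],
 [1, 0, 1, 0],
 [1, 0, 1, 1],
 [1, 0, 0, 0]]
  V a = (-5, -4, -1, -2)
Solving gives a = (-2, -3, -2, 3).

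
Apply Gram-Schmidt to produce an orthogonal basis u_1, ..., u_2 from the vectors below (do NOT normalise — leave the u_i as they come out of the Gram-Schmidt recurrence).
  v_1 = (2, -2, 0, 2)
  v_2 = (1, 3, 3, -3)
Orthogonal basis:
  u_1 = (2, -2, 0, 2)
  u_2 = (8/3, 4/3, 3, -4/3)

Apply the Gram-Schmidt recurrence
  u_1 = v_1
  u_i = v_i − Σ_{j<i} ((v_i · u_j) / (u_j · u_j)) · u_j.

Step by step this gives:
  u_1 = (2, -2, 0, 2)
  u_2 = (8/3, 4/3, 3, -4/3)

Orthogonality check:
  u_2 · u_1 = 0 (should be 0)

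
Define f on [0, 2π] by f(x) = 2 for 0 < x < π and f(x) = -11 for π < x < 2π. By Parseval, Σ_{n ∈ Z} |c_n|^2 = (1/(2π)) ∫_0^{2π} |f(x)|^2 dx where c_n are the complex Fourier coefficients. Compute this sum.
Σ |c_n|^2 = 125/2

Parseval equates the L^2 energy of f (normalised by 1/(2π)) with the ℓ^2 sum of its Fourier coefficients: (1/(2π)) ∫_0^{2π} |f|^2 = Σ |c_n|^2.
Compute the left side: (1/(2π)) [∫_0^π 2^2 dx + ∫_π^{2π} (-11)^2 dx] = (1/(2π)) · (4π + 121π) = (4 + 121)/2 = 125/2.
So Σ_{n ∈ Z} |c_n|^2 = 125/2.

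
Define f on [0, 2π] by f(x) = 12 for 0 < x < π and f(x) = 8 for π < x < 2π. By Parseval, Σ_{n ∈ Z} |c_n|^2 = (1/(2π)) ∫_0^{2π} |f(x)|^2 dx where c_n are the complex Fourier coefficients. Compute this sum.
Σ |c_n|^2 = 104

Parseval equates the L^2 energy of f (normalised by 1/(2π)) with the ℓ^2 sum of its Fourier coefficients: (1/(2π)) ∫_0^{2π} |f|^2 = Σ |c_n|^2.
Compute the left side: (1/(2π)) [∫_0^π 12^2 dx + ∫_π^{2π} 8^2 dx] = (1/(2π)) · (144π + 64π) = (144 + 64)/2 = 104.
So Σ_{n ∈ Z} |c_n|^2 = 104.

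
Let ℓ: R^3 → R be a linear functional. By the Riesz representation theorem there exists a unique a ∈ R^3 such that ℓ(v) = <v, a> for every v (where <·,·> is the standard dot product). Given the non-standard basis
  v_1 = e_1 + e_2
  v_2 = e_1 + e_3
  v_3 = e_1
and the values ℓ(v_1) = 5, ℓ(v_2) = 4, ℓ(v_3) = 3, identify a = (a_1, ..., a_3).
a = (3, 2, 1)

Write a = (a_1, ..., a_3) in the standard basis. For each basis vector v_i, ℓ(v_i) = <v_i, a> is a linear equation in the a_j's. Collect the n equations into a matrix system V a = ℓ, where row i of V is v_i (expressed in the standard basis). Since V is invertible (lower-triangular with 1s on the diagonal, up to permutation), solve by back-substitution:
  V =
[[1, 1, 0],
 [1, 0, 1],
 [1, 0, 0]]
  V a = (5, 4, 3)
Solving gives a = (3, 2, 1).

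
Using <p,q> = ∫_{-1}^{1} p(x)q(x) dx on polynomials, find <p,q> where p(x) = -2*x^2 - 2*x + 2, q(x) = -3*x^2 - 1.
<p,q> = -64/15

Expand the product: p(x)·q(x) = 6*x^4 + 6*x^3 - 4*x^2 + 2*x - 2.
∫_{-1}^{1} of each monomial x^k gives [2/(k+1) if k even, 0 if k odd]. Integrating term-by-term (or equivalently evaluating the antiderivative F(x) = 6*x^5/5 + 3*x^4/2 - 4*x^3/3 + x^2 - 2*x at the endpoints):
  F(1) − F(−1) = 11/30 − (139/30) = -64/15.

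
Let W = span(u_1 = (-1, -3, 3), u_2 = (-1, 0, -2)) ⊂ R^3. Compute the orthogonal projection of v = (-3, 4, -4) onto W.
proj_W(v) = (-27/35, 15/7, -179/35)

Set up U = [u_1 | ... | u_2] ∈ R^(3×2). The projector onto W = col(U) is P = U (U^T U)^(-1) U^T.
Compute U^T U =
  [19, -5]
  [-5, 5],
and U^T v = (-21, 11).
Solve U^T U · c = U^T v for the coefficients: c = (-5/7, 52/35). The projection is proj_W(v) = U c.
Check: (v - proj_W(v)) · u_1 = 0  (should be 0).
Check: (v - proj_W(v)) · u_2 = 0  (should be 0).
Result: proj_W(v) = (-27/35, 15/7, -179/35).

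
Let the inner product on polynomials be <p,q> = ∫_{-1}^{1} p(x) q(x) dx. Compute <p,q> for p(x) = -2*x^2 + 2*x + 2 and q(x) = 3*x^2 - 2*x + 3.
<p,q> = 104/15

Expand the product: p(x)·q(x) = -6*x^4 + 10*x^3 - 4*x^2 + 2*x + 6.
∫_{-1}^{1} of each monomial x^k gives [2/(k+1) if k even, 0 if k odd]. Integrating term-by-term (or equivalently evaluating the antiderivative F(x) = -6*x^5/5 + 5*x^4/2 - 4*x^3/3 + x^2 + 6*x at the endpoints):
  F(1) − F(−1) = 209/30 − (1/30) = 104/15.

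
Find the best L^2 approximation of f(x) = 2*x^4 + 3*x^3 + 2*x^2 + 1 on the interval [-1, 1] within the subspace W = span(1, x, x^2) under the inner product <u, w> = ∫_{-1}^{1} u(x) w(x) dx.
g(x) = 26*x^2/7 + 9*x/5 + 29/35

The best approximation g ∈ W is the orthogonal projection of f onto W. Writing g = a_0 + a_1 x + a_2 x^2, the coefficients solve the normal equations G · a = b where
  G_{ij} = <φ_i, φ_j> and b_i = <f, φ_i>, with φ_0 = 1, φ_1 = x, φ_2 = x^2.
G =
  [2, 0, 2/3]
  [0, 2/3, 0]
  [2/3, 0, 2/5],
b = (62/15, 6/5, 214/105).
Solving gives a_0 = 29/35, a_1 = 9/5, a_2 = 26/7, so
  g(x) = 26*x^2/7 + 9*x/5 + 29/35.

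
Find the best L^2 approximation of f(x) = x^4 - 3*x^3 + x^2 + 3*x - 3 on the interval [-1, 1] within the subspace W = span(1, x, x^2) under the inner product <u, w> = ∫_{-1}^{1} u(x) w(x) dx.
g(x) = 13*x^2/7 + 6*x/5 - 108/35

The best approximation g ∈ W is the orthogonal projection of f onto W. Writing g = a_0 + a_1 x + a_2 x^2, the coefficients solve the normal equations G · a = b where
  G_{ij} = <φ_i, φ_j> and b_i = <f, φ_i>, with φ_0 = 1, φ_1 = x, φ_2 = x^2.
G =
  [2, 0, 2/3]
  [0, 2/3, 0]
  [2/3, 0, 2/5],
b = (-74/15, 4/5, -46/35).
Solving gives a_0 = -108/35, a_1 = 6/5, a_2 = 13/7, so
  g(x) = 13*x^2/7 + 6*x/5 - 108/35.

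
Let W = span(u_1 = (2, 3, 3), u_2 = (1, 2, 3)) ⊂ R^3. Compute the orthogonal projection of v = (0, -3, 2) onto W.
proj_W(v) = (-33/19, -24/19, 27/19)

Set up U = [u_1 | ... | u_2] ∈ R^(3×2). The projector onto W = col(U) is P = U (U^T U)^(-1) U^T.
Compute U^T U =
  [22, 17]
  [17, 14],
and U^T v = (-3, 0).
Solve U^T U · c = U^T v for the coefficients: c = (-42/19, 51/19). The projection is proj_W(v) = U c.
Check: (v - proj_W(v)) · u_1 = 0  (should be 0).
Check: (v - proj_W(v)) · u_2 = 0  (should be 0).
Result: proj_W(v) = (-33/19, -24/19, 27/19).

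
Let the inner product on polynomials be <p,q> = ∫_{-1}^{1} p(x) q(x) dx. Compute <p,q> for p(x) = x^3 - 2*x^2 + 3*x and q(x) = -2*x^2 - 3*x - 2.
<p,q> = -44/15

Expand the product: p(x)·q(x) = -2*x^5 + x^4 - 2*x^3 - 5*x^2 - 6*x.
∫_{-1}^{1} of each monomial x^k gives [2/(k+1) if k even, 0 if k odd]. Integrating term-by-term (or equivalently evaluating the antiderivative F(x) = -x^6/3 + x^5/5 - x^4/2 - 5*x^3/3 - 3*x^2 at the endpoints):
  F(1) − F(−1) = -53/10 − (-71/30) = -44/15.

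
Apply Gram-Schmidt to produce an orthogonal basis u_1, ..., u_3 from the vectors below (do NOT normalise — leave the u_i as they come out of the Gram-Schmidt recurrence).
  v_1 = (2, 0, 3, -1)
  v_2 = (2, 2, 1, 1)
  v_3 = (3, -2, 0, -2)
Orthogonal basis:
  u_1 = (2, 0, 3, -1)
  u_2 = (8/7, 2, -2/7, 10/7)
  u_3 = (31/13, -14/13, -24/13, -10/13)

Apply the Gram-Schmidt recurrence
  u_1 = v_1
  u_i = v_i − Σ_{j<i} ((v_i · u_j) / (u_j · u_j)) · u_j.

Step by step this gives:
  u_1 = (2, 0, 3, -1)
  u_2 = (8/7, 2, -2/7, 10/7)
  u_3 = (31/13, -14/13, -24/13, -10/13)

Orthogonality check:
  u_2 · u_1 = 0 (should be 0)
  u_3 · u_1 = 0 (should be 0)
  u_3 · u_2 = 0 (should be 0)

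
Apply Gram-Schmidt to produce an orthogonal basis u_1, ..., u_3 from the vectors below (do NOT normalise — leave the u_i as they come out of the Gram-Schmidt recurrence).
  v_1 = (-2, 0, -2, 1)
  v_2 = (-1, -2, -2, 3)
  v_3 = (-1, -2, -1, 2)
Orthogonal basis:
  u_1 = (-2, 0, -2, 1)
  u_2 = (1, -2, 0, 2)
  u_3 = (-4/9, -4/9, 1/3, -2/9)

Apply the Gram-Schmidt recurrence
  u_1 = v_1
  u_i = v_i − Σ_{j<i} ((v_i · u_j) / (u_j · u_j)) · u_j.

Step by step this gives:
  u_1 = (-2, 0, -2, 1)
  u_2 = (1, -2, 0, 2)
  u_3 = (-4/9, -4/9, 1/3, -2/9)

Orthogonality check:
  u_2 · u_1 = 0 (should be 0)
  u_3 · u_1 = 0 (should be 0)
  u_3 · u_2 = 0 (should be 0)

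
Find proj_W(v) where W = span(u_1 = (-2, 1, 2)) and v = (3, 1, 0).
proj_W(v) = (10/9, -5/9, -10/9)

Set up U = [u_1 | ... | u_1] ∈ R^(3×1). The projector onto W = col(U) is P = U (U^T U)^(-1) U^T.
Compute U^T U =
  [9],
and U^T v = (-5).
Solve U^T U · c = U^T v for the coefficients: c = (-5/9). The projection is proj_W(v) = U c.
Check: (v - proj_W(v)) · u_1 = 0  (should be 0).
Result: proj_W(v) = (10/9, -5/9, -10/9).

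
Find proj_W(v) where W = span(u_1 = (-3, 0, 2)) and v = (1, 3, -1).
proj_W(v) = (15/13, 0, -10/13)

Set up U = [u_1 | ... | u_1] ∈ R^(3×1). The projector onto W = col(U) is P = U (U^T U)^(-1) U^T.
Compute U^T U =
  [13],
and U^T v = (-5).
Solve U^T U · c = U^T v for the coefficients: c = (-5/13). The projection is proj_W(v) = U c.
Check: (v - proj_W(v)) · u_1 = 0  (should be 0).
Result: proj_W(v) = (15/13, 0, -10/13).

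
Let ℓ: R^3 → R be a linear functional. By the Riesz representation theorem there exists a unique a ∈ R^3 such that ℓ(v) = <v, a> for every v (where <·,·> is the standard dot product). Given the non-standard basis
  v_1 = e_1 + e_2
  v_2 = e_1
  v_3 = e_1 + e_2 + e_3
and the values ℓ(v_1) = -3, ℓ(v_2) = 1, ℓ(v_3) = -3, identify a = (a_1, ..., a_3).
a = (1, -4, 0)

Write a = (a_1, ..., a_3) in the standard basis. For each basis vector v_i, ℓ(v_i) = <v_i, a> is a linear equation in the a_j's. Collect the n equations into a matrix system V a = ℓ, where row i of V is v_i (expressed in the standard basis). Since V is invertible (lower-triangular with 1s on the diagonal, up to permutation), solve by back-substitution:
  V =
[[1, 1, 0],
 [1, 0, 0],
 [1, 1, 1]]
  V a = (-3, 1, -3)
Solving gives a = (1, -4, 0).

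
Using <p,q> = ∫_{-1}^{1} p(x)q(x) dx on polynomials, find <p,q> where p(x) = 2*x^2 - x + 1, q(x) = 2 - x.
<p,q> = 22/3

Expand the product: p(x)·q(x) = -2*x^3 + 5*x^2 - 3*x + 2.
∫_{-1}^{1} of each monomial x^k gives [2/(k+1) if k even, 0 if k odd]. Integrating term-by-term (or equivalently evaluating the antiderivative F(x) = -x^4/2 + 5*x^3/3 - 3*x^2/2 + 2*x at the endpoints):
  F(1) − F(−1) = 5/3 − (-17/3) = 22/3.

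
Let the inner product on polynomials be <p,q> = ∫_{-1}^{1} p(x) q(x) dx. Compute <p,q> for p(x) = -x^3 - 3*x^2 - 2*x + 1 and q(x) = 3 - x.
<p,q> = 26/15

Expand the product: p(x)·q(x) = x^4 - 7*x^2 - 7*x + 3.
∫_{-1}^{1} of each monomial x^k gives [2/(k+1) if k even, 0 if k odd]. Integrating term-by-term (or equivalently evaluating the antiderivative F(x) = x^5/5 - 7*x^3/3 - 7*x^2/2 + 3*x at the endpoints):
  F(1) − F(−1) = -79/30 − (-131/30) = 26/15.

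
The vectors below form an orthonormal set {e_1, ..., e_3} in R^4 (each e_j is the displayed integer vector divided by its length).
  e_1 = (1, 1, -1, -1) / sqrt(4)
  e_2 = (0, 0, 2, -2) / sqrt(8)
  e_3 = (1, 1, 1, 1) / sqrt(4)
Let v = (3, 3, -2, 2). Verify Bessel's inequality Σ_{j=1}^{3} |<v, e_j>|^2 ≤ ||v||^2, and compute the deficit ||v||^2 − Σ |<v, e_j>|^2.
Σ |<v, e_j>|^2 = 26; ||v||^2 = 26; deficit = 0

Write each e_j = u_j / sqrt(<u_j, u_j>) where u_j is the displayed integer vector. Then <v, e_j> = <v, u_j> / sqrt(<u_j, u_j>), so |<v, e_j>|^2 = <v, u_j>^2 / <u_j, u_j>.
Coefficients: <v, e_1> = 6/sqrt(4), <v, e_2> = -8/sqrt(8), <v, e_3> = 6/sqrt(4).
Square and sum: Σ |<v, e_j>|^2 = 26.
Compute ||v||^2 = v·v = 26.
Deficit = 26 − 26 = 0 ≥ 0, confirming Bessel's inequality. (The deficit equals ||v − Σ <v,e_j> e_j||^2, the squared distance from v to span{e_j}.)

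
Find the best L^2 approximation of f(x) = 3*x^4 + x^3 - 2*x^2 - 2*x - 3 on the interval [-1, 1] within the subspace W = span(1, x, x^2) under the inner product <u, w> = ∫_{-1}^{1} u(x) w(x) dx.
g(x) = 4*x^2/7 - 7*x/5 - 114/35

The best approximation g ∈ W is the orthogonal projection of f onto W. Writing g = a_0 + a_1 x + a_2 x^2, the coefficients solve the normal equations G · a = b where
  G_{ij} = <φ_i, φ_j> and b_i = <f, φ_i>, with φ_0 = 1, φ_1 = x, φ_2 = x^2.
G =
  [2, 0, 2/3]
  [0, 2/3, 0]
  [2/3, 0, 2/5],
b = (-92/15, -14/15, -68/35).
Solving gives a_0 = -114/35, a_1 = -7/5, a_2 = 4/7, so
  g(x) = 4*x^2/7 - 7*x/5 - 114/35.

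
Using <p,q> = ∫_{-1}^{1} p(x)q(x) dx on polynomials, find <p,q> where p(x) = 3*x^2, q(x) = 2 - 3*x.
<p,q> = 4

Expand the product: p(x)·q(x) = -9*x^3 + 6*x^2.
∫_{-1}^{1} of each monomial x^k gives [2/(k+1) if k even, 0 if k odd]. Integrating term-by-term (or equivalently evaluating the antiderivative F(x) = -9*x^4/4 + 2*x^3 at the endpoints):
  F(1) − F(−1) = -1/4 − (-17/4) = 4.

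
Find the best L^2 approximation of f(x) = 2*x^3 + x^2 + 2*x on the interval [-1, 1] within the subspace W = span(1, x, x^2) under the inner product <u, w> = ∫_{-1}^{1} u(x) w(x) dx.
g(x) = x^2 + 16*x/5

The best approximation g ∈ W is the orthogonal projection of f onto W. Writing g = a_0 + a_1 x + a_2 x^2, the coefficients solve the normal equations G · a = b where
  G_{ij} = <φ_i, φ_j> and b_i = <f, φ_i>, with φ_0 = 1, φ_1 = x, φ_2 = x^2.
G =
  [2, 0, 2/3]
  [0, 2/3, 0]
  [2/3, 0, 2/5],
b = (2/3, 32/15, 2/5).
Solving gives a_0 = 0, a_1 = 16/5, a_2 = 1, so
  g(x) = x^2 + 16*x/5.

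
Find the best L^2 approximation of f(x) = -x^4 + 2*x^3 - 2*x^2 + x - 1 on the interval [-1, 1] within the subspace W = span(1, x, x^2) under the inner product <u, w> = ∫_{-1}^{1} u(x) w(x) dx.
g(x) = -20*x^2/7 + 11*x/5 - 32/35

The best approximation g ∈ W is the orthogonal projection of f onto W. Writing g = a_0 + a_1 x + a_2 x^2, the coefficients solve the normal equations G · a = b where
  G_{ij} = <φ_i, φ_j> and b_i = <f, φ_i>, with φ_0 = 1, φ_1 = x, φ_2 = x^2.
G =
  [2, 0, 2/3]
  [0, 2/3, 0]
  [2/3, 0, 2/5],
b = (-56/15, 22/15, -184/105).
Solving gives a_0 = -32/35, a_1 = 11/5, a_2 = -20/7, so
  g(x) = -20*x^2/7 + 11*x/5 - 32/35.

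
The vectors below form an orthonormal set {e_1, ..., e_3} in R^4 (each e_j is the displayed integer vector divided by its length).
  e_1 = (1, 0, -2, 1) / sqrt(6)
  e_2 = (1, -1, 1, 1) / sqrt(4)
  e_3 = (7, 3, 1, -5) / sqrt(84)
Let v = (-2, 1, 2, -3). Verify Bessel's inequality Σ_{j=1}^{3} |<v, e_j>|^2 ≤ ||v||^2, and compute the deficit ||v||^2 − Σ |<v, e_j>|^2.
Σ |<v, e_j>|^2 = 251/14; ||v||^2 = 18; deficit = 1/14

Write each e_j = u_j / sqrt(<u_j, u_j>) where u_j is the displayed integer vector. Then <v, e_j> = <v, u_j> / sqrt(<u_j, u_j>), so |<v, e_j>|^2 = <v, u_j>^2 / <u_j, u_j>.
Coefficients: <v, e_1> = -9/sqrt(6), <v, e_2> = -4/sqrt(4), <v, e_3> = 6/sqrt(84).
Square and sum: Σ |<v, e_j>|^2 = 251/14.
Compute ||v||^2 = v·v = 18.
Deficit = 18 − 251/14 = 1/14 ≥ 0, confirming Bessel's inequality. (The deficit equals ||v − Σ <v,e_j> e_j||^2, the squared distance from v to span{e_j}.)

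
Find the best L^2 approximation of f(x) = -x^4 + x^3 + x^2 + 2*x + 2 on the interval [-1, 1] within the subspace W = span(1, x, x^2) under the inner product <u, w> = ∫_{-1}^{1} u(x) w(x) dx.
g(x) = x^2/7 + 13*x/5 + 73/35

The best approximation g ∈ W is the orthogonal projection of f onto W. Writing g = a_0 + a_1 x + a_2 x^2, the coefficients solve the normal equations G · a = b where
  G_{ij} = <φ_i, φ_j> and b_i = <f, φ_i>, with φ_0 = 1, φ_1 = x, φ_2 = x^2.
G =
  [2, 0, 2/3]
  [0, 2/3, 0]
  [2/3, 0, 2/5],
b = (64/15, 26/15, 152/105).
Solving gives a_0 = 73/35, a_1 = 13/5, a_2 = 1/7, so
  g(x) = x^2/7 + 13*x/5 + 73/35.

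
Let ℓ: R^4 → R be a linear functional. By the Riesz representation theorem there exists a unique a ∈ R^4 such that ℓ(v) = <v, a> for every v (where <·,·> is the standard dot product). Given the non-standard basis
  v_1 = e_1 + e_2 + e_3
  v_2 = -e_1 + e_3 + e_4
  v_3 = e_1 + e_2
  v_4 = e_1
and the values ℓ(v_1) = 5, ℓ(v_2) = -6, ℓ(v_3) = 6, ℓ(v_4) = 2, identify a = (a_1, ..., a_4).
a = (2, 4, -1, -3)

Write a = (a_1, ..., a_4) in the standard basis. For each basis vector v_i, ℓ(v_i) = <v_i, a> is a linear equation in the a_j's. Collect the n equations into a matrix system V a = ℓ, where row i of V is v_i (expressed in the standard basis). Since V is invertible (lower-triangular with 1s on the diagonal, up to permutation), solve by back-substitution:
  V =
[[1, 1, 1, 0],
 [-1, 0, 1, 1],
 [1, 1, 0, 0],
 [1, 0, 0, 0]]
  V a = (5, -6, 6, 2)
Solving gives a = (2, 4, -1, -3).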